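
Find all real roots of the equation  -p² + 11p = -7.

Rearrange to standard form: -p² + 11p + 7 = 0.
Discriminant: (11)² − 4·(-1)·7 = 149.
Quadratic formula: p = (-11 ± √149) / (-2).
So p = 11/2 - √(149)/2 ≈ -0.6033 or p = 11/2 + √(149)/2 ≈ 11.6033.

p = -0.6033 or p = 11.6033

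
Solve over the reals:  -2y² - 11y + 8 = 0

y = -6.1504 or y = 0.6504

Discriminant: (-11)² − 4·(-2)·8 = 185.
Quadratic formula: y = (11 ± √185) / (-4).
So y = -√(185)/4 - 11/4 ≈ -6.1504 or y = -11/4 + √(185)/4 ≈ 0.6504.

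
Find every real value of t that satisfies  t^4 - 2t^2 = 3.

t = -1.7321 or t = 1.7321

Let u = t^2. The equation becomes u^2 - 2u - 3 = 0.
Factor: (u - 3)(u + 1) = 0, so u = 3 or u = -1.
t^2 = 3 gives t = +/-sqrt(3) ~= +/-1.7321.
t^2 = -1 < 0 has no real solution.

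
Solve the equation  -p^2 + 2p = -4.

p = -1.2361 or p = 3.2361

Rearrange to standard form: -p^2 + 2p + 4 = 0.
Discriminant: (2)^2 - 4*(-1)*4 = 20.
Quadratic formula: p = (-2 +/- sqrt(20)) / (-2).
So p = 1 - sqrt(5) ~= -1.2361 or p = 1 + sqrt(5) ~= 3.2361.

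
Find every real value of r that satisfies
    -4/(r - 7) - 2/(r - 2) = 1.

Multiply both sides by (r - 7)(r - 2):
-4(r - 2) - 2(r - 7) = (r - 7)(r - 2).
Expand and collect terms: r² - 3r - 8 = 0.
By the quadratic formula, r = (3 ± √41) / 2, so r ≈ 4.7016 or r ≈ -1.7016.
Neither value makes a denominator zero (r ≠ 7, r ≠ 2), so both are valid.

r = -1.7016 or r = 4.7016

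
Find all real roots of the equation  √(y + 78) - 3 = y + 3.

Isolate the radical: √(y + 78) = y + 6.
Square both sides: y + 78 = (y + 6)².
Expand and rearrange: y² + 11y - 42 = 0.
Solving gives y = 3 or y = -14.
Check each candidate in the original equation:
  y = 3: √(81) = 9, while y + 6 = 9 — valid.
  y = -14: √(64) = 8, while y + 6 = -8 — extraneous.

y = 3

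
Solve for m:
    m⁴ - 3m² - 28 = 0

m = -2.6458 or m = 2.6458

Let u = m². The equation becomes u² - 3u - 28 = 0.
Factor: (u + 4)(u - 7) = 0, so u = -4 or u = 7.
m² = -4 < 0 has no real solution.
m² = 7 gives m = ±√(7) ≈ ±2.6458.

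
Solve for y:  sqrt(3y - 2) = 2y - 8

Square both sides: 3y - 2 = (2y - 8)^2.
Expand and rearrange: 4y^2 - 35y + 66 = 0.
Solving gives y = 6 or y = 2.75.
Check each candidate in the original equation:
  y = 6: sqrt(16) = 4, while 2y - 8 = 4 — valid.
  y = 2.75: sqrt(6.25) = 2.5, while 2y - 8 = -2.5 — extraneous.

y = 6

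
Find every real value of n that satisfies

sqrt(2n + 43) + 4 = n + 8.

Isolate the radical: sqrt(2n + 43) = n + 4.
Square both sides: 2n + 43 = (n + 4)^2.
Expand and rearrange: n^2 + 6n - 27 = 0.
Solving gives n = 3 or n = -9.
Check each candidate in the original equation:
  n = 3: sqrt(49) = 7, while n + 4 = 7 — valid.
  n = -9: sqrt(25) = 5, while n + 4 = -5 — extraneous.

n = 3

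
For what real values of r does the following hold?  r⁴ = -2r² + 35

r = -2.2361 or r = 2.2361

Let u = r². The equation becomes u² + 2u - 35 = 0.
Factor: (u + 7)(u - 5) = 0, so u = -7 or u = 5.
r² = -7 < 0 has no real solution.
r² = 5 gives r = ±√(5) ≈ ±2.2361.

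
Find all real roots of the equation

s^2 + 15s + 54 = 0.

Factor: (s + 9)(s + 6) = 0.
So s = -9 or s = -6.

s = -9 or s = -6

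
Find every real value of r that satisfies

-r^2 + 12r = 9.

r = 0.8038 or r = 11.1962

Rearrange to standard form: -r^2 + 12r - 9 = 0.
Discriminant: (12)^2 - 4*(-1)*(-9) = 108.
Quadratic formula: r = (-12 +/- sqrt(108)) / (-2).
So r = 6 - 3*sqrt(3) ~= 0.8038 or r = 3*sqrt(3) + 6 ~= 11.1962.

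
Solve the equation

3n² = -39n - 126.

n = -7 or n = -6

Bring every term to one side: 3n² + 39n + 126 = 0.
Factor: 3(n + 6)(n + 7) = 0.
So n = -6 or n = -7.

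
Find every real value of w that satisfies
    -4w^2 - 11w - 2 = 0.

Discriminant: (-11)^2 - 4*(-4)*(-2) = 89.
Quadratic formula: w = (11 +/- sqrt(89)) / (-8).
So w = -11/8 - sqrt(89)/8 ~= -2.5542 or w = -11/8 + sqrt(89)/8 ~= -0.1958.

w = -2.5542 or w = -0.1958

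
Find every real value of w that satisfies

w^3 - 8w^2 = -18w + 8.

w = 0.5858 or w = 3.4142 or w = 4

Rearrange: w^3 - 8w^2 + 18w - 8 = 0.
Possible rational roots are divisors of -8. Testing w = 4 gives 0, so (w - 4) is a factor.
Divide: w^3 - 8w^2 + 18w - 8 = (w - 4)(w^2 - 4w + 2).
Apply the quadratic formula to w^2 - 4w + 2 = 0: w = (4 +/- sqrt(8))/2, i.e. w ~= 3.4142 or w ~= 0.5858.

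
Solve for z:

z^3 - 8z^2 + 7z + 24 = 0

z = -1.2749 or z = 3 or z = 6.2749

Possible rational roots are divisors of 24. Testing z = 3 gives 0, so (z - 3) is a factor.
Divide: z^3 - 8z^2 + 7z + 24 = (z - 3)(z^2 - 5z - 8).
Apply the quadratic formula to z^2 - 5z - 8 = 0: z = (5 +/- sqrt(57))/2, i.e. z ~= 6.2749 or z ~= -1.2749.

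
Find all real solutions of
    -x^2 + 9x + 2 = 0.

x = -0.217 or x = 9.217

Discriminant: (9)^2 - 4*(-1)*2 = 89.
Quadratic formula: x = (-9 +/- sqrt(89)) / (-2).
So x = 9/2 - sqrt(89)/2 ~= -0.217 or x = 9/2 + sqrt(89)/2 ~= 9.217.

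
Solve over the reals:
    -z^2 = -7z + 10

z = 2 or z = 5

Bring every term to one side: -z^2 + 7z - 10 = 0.
Factor: -1(z - 2)(z - 5) = 0.
So z = 2 or z = 5.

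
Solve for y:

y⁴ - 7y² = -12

y = -2 or y = -1.7321 or y = 1.7321 or y = 2

Let u = y². The equation becomes u² - 7u + 12 = 0.
Factor: (u - 3)(u - 4) = 0, so u = 3 or u = 4.
y² = 3 gives y = ±√(3) ≈ ±1.7321.
y² = 4 gives y = ±2.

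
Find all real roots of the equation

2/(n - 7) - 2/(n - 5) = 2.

Multiply both sides by (n - 7)(n - 5):
2(n - 5) - 2(n - 7) = 2(n - 7)(n - 5).
Expand and collect terms: 2n^2 - 24n + 66 = 0.
By the quadratic formula, n = (24 +/- sqrt(48)) / 4, so n ~= 7.7321 or n ~= 4.2679.
Neither value makes a denominator zero (n != 7, n != 5), so both are valid.

n = 4.2679 or n = 7.7321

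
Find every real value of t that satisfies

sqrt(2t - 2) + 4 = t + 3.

t = 1 or t = 3

Isolate the radical: sqrt(2t - 2) = t - 1.
Square both sides: 2t - 2 = (t - 1)^2.
Expand and rearrange: t^2 - 4t + 3 = 0.
Solving gives t = 3 or t = 1.
Check each candidate in the original equation:
  t = 3: sqrt(4) = 2, while t - 1 = 2 — valid.
  t = 1: sqrt(0) = 0, while t - 1 = 0 — valid.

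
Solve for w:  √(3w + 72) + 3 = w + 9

w = 3

Isolate the radical: √(3w + 72) = w + 6.
Square both sides: 3w + 72 = (w + 6)².
Expand and rearrange: w² + 9w - 36 = 0.
Solving gives w = 3 or w = -12.
Check each candidate in the original equation:
  w = 3: √(81) = 9, while w + 6 = 9 — valid.
  w = -12: √(36) = 6, while w + 6 = -6 — extraneous.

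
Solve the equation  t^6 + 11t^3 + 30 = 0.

Let u = t^3. The equation becomes u^2 + 11u + 30 = 0.
Factor: (u + 5)(u + 6) = 0, so u = -5 or u = -6.
t^3 = -5 gives t = -(5)^(1/3) ~= -1.71.
t^3 = -6 gives t = -(6)^(1/3) ~= -1.8171.

t = -1.8171 or t = -1.71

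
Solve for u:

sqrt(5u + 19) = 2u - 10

Square both sides: 5u + 19 = (2u - 10)^2.
Expand and rearrange: 4u^2 - 45u + 81 = 0.
Solving gives u = 9 or u = 2.25.
Check each candidate in the original equation:
  u = 9: sqrt(64) = 8, while 2u - 10 = 8 — valid.
  u = 2.25: sqrt(30.25) = 5.5, while 2u - 10 = -5.5 — extraneous.

u = 9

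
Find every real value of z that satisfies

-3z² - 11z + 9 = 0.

Discriminant: (-11)² − 4·(-3)·9 = 229.
Quadratic formula: z = (11 ± √229) / (-6).
So z = -√(229)/6 - 11/6 ≈ -4.3555 or z = -11/6 + √(229)/6 ≈ 0.6888.

z = -4.3555 or z = 0.6888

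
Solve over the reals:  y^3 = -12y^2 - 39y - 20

Rearrange: y^3 + 12y^2 + 39y + 20 = 0.
Possible rational roots are divisors of 20. Testing y = -5 gives 0, so (y + 5) is a factor.
Divide: y^3 + 12y^2 + 39y + 20 = (y + 5)(y^2 + 7y + 4).
Apply the quadratic formula to y^2 + 7y + 4 = 0: y = (-7 +/- sqrt(33))/2, i.e. y ~= -0.6277 or y ~= -6.3723.

y = -6.3723 or y = -5 or y = -0.6277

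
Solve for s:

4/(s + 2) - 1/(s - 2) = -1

s = -5.5311 or s = 2.5311

Multiply both sides by (s + 2)(s - 2):
4(s - 2) - (s + 2) = -(s + 2)(s - 2).
Expand and collect terms: -s² - 3s + 14 = 0.
By the quadratic formula, s = (3 ± √65) / -2, so s ≈ -5.5311 or s ≈ 2.5311.
Neither value makes a denominator zero (s ≠ -2, s ≠ 2), so both are valid.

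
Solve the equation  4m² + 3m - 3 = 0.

m = -1.3187 or m = 0.5687

Discriminant: (3)² − 4·4·(-3) = 57.
Quadratic formula: m = (-3 ± √57) / 8.
So m = -3/8 + √(57)/8 ≈ 0.5687 or m = -√(57)/8 - 3/8 ≈ -1.3187.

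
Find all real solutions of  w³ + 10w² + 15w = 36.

w = -7.2426 or w = -4 or w = 1.2426

Rearrange: w³ + 10w² + 15w - 36 = 0.
Possible rational roots are divisors of -36. Testing w = -4 gives 0, so (w + 4) is a factor.
Divide: w³ + 10w² + 15w - 36 = (w + 4)(w² + 6w - 9).
Apply the quadratic formula to w² + 6w - 9 = 0: w = (-6 ± √72)/2, i.e. w ≈ 1.2426 or w ≈ -7.2426.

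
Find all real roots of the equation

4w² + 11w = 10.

Rearrange to standard form: 4w² + 11w - 10 = 0.
Discriminant: (11)² − 4·4·(-10) = 281.
Quadratic formula: w = (-11 ± √281) / 8.
So w = -11/8 + √(281)/8 ≈ 0.7204 or w = -√(281)/8 - 11/8 ≈ -3.4704.

w = -3.4704 or w = 0.7204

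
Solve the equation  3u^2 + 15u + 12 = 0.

Factor: 3(u + 4)(u + 1) = 0.
So u = -4 or u = -1.

u = -4 or u = -1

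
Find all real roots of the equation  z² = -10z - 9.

z = -9 or z = -1

Bring every term to one side: z² + 10z + 9 = 0.
Factor: (z + 1)(z + 9) = 0.
So z = -1 or z = -9.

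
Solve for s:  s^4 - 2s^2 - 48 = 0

s = -2.8284 or s = 2.8284

Let u = s^2. The equation becomes u^2 - 2u - 48 = 0.
Factor: (u - 8)(u + 6) = 0, so u = 8 or u = -6.
s^2 = 8 gives s = +/-2*sqrt(2) ~= +/-2.8284.
s^2 = -6 < 0 has no real solution.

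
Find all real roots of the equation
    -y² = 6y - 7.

y = -7 or y = 1

Bring every term to one side: -y² - 6y + 7 = 0.
Factor: -1(y + 7)(y - 1) = 0.
So y = -7 or y = 1.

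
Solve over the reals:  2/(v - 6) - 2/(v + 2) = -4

v = -1.4641 or v = 5.4641

Multiply both sides by (v - 6)(v + 2):
2(v + 2) - 2(v - 6) = -4(v - 6)(v + 2).
Expand and collect terms: -4v² + 16v + 32 = 0.
By the quadratic formula, v = (-16 ± √768) / -8, so v ≈ -1.4641 or v ≈ 5.4641.
Neither value makes a denominator zero (v ≠ 6, v ≠ -2), so both are valid.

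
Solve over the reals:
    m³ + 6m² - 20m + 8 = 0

Possible rational roots are divisors of 8. Testing m = 2 gives 0, so (m - 2) is a factor.
Divide: m³ + 6m² - 20m + 8 = (m - 2)(m² + 8m - 4).
Apply the quadratic formula to m² + 8m - 4 = 0: m = (-8 ± √80)/2, i.e. m ≈ 0.4721 or m ≈ -8.4721.

m = -8.4721 or m = 0.4721 or m = 2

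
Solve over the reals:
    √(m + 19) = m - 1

m = 6

Square both sides: m + 19 = (m - 1)².
Expand and rearrange: m² - 3m - 18 = 0.
Solving gives m = 6 or m = -3.
Check each candidate in the original equation:
  m = 6: √(25) = 5, while m - 1 = 5 — valid.
  m = -3: √(16) = 4, while m - 1 = -4 — extraneous.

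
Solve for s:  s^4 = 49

Let u = s^2. The equation becomes u^2 - 49 = 0.
Factor: (u + 7)(u - 7) = 0, so u = -7 or u = 7.
s^2 = -7 < 0 has no real solution.
s^2 = 7 gives s = +/-sqrt(7) ~= +/-2.6458.

s = -2.6458 or s = 2.6458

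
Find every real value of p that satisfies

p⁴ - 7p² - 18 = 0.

p = -3 or p = 3

Let u = p². The equation becomes u² - 7u - 18 = 0.
Factor: (u + 2)(u - 9) = 0, so u = -2 or u = 9.
p² = -2 < 0 has no real solution.
p² = 9 gives p = ±3.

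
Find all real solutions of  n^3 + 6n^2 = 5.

Rearrange: n^3 + 6n^2 - 5 = 0.
Possible rational roots are divisors of -5. Testing n = -1 gives 0, so (n + 1) is a factor.
Divide: n^3 + 6n^2 - 5 = (n + 1)(n^2 + 5n - 5).
Apply the quadratic formula to n^2 + 5n - 5 = 0: n = (-5 +/- sqrt(45))/2, i.e. n ~= 0.8541 or n ~= -5.8541.

n = -5.8541 or n = -1 or n = 0.8541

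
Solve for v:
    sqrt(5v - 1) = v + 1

Square both sides: 5v - 1 = (v + 1)^2.
Expand and rearrange: v^2 - 3v + 2 = 0.
Solving gives v = 2 or v = 1.
Check each candidate in the original equation:
  v = 2: sqrt(9) = 3, while v + 1 = 3 — valid.
  v = 1: sqrt(4) = 2, while v + 1 = 2 — valid.

v = 1 or v = 2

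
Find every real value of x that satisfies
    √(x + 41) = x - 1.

x = 8

Square both sides: x + 41 = (x - 1)².
Expand and rearrange: x² - 3x - 40 = 0.
Solving gives x = 8 or x = -5.
Check each candidate in the original equation:
  x = 8: √(49) = 7, while x - 1 = 7 — valid.
  x = -5: √(36) = 6, while x - 1 = -6 — extraneous.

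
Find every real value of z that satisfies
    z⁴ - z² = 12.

z = -2 or z = 2

Let u = z². The equation becomes u² - u - 12 = 0.
Factor: (u + 3)(u - 4) = 0, so u = -3 or u = 4.
z² = -3 < 0 has no real solution.
z² = 4 gives z = ±2.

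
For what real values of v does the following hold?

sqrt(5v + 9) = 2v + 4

v = -1.75 or v = -1

Square both sides: 5v + 9 = (2v + 4)^2.
Expand and rearrange: 4v^2 + 11v + 7 = 0.
Solving gives v = -1 or v = -1.75.
Check each candidate in the original equation:
  v = -1: sqrt(4) = 2, while 2v + 4 = 2 — valid.
  v = -1.75: sqrt(0.25) = 0.5, while 2v + 4 = 0.5 — valid.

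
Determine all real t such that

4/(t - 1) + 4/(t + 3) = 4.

Multiply both sides by (t - 1)(t + 3):
4(t + 3) + 4(t - 1) = 4(t - 1)(t + 3).
Expand and collect terms: 4t² - 20 = 0.
By the quadratic formula, t = (0 ± √320) / 8, so t ≈ 2.2361 or t ≈ -2.2361.
Neither value makes a denominator zero (t ≠ 1, t ≠ -3), so both are valid.

t = -2.2361 or t = 2.2361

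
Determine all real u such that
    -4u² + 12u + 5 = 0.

u = -0.3708 or u = 3.3708

Discriminant: (12)² − 4·(-4)·5 = 224.
Quadratic formula: u = (-12 ± √224) / (-8).
So u = 3/2 - √(14)/2 ≈ -0.3708 or u = 3/2 + √(14)/2 ≈ 3.3708.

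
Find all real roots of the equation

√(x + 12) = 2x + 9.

Square both sides: x + 12 = (2x + 9)².
Expand and rearrange: 4x² + 35x + 69 = 0.
Solving gives x = -3 or x = -5.75.
Check each candidate in the original equation:
  x = -3: √(9) = 3, while 2x + 9 = 3 — valid.
  x = -5.75: √(6.25) = 2.5, while 2x + 9 = -2.5 — extraneous.

x = -3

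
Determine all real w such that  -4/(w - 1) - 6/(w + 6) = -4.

Multiply both sides by (w - 1)(w + 6):
-4(w + 6) - 6(w - 1) = -4(w - 1)(w + 6).
Expand and collect terms: -4w² - 10w + 42 = 0.
By the quadratic formula, w = (10 ± √772) / -8, so w ≈ -4.7231 or w ≈ 2.2231.
Neither value makes a denominator zero (w ≠ 1, w ≠ -6), so both are valid.

w = -4.7231 or w = 2.2231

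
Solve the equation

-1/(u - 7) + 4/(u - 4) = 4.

u = 5.1569 or u = 6.5931

Multiply both sides by (u - 7)(u - 4):
-(u - 4) + 4(u - 7) = 4(u - 7)(u - 4).
Expand and collect terms: 4u^2 - 47u + 136 = 0.
By the quadratic formula, u = (47 +/- sqrt(33)) / 8, so u ~= 6.5931 or u ~= 5.1569.
Neither value makes a denominator zero (u != 7, u != 4), so both are valid.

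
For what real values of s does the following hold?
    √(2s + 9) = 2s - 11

s = 8

Square both sides: 2s + 9 = (2s - 11)².
Expand and rearrange: 4s² - 46s + 112 = 0.
Solving gives s = 8 or s = 3.5.
Check each candidate in the original equation:
  s = 8: √(25) = 5, while 2s - 11 = 5 — valid.
  s = 3.5: √(16) = 4, while 2s - 11 = -4 — extraneous.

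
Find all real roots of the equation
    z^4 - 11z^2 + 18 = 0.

z = -3 or z = -1.4142 or z = 1.4142 or z = 3

Let u = z^2. The equation becomes u^2 - 11u + 18 = 0.
Factor: (u - 2)(u - 9) = 0, so u = 2 or u = 9.
z^2 = 2 gives z = +/-sqrt(2) ~= +/-1.4142.
z^2 = 9 gives z = +/-3.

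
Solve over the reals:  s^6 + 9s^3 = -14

s = -1.9129 or s = -1.2599

Let u = s^3. The equation becomes u^2 + 9u + 14 = 0.
Factor: (u + 2)(u + 7) = 0, so u = -2 or u = -7.
s^3 = -2 gives s = -(2)^(1/3) ~= -1.2599.
s^3 = -7 gives s = -(7)^(1/3) ~= -1.9129.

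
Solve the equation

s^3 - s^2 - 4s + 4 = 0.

Possible rational roots are divisors of 4. Testing s = -2 gives 0, so (s + 2) is a factor.
Divide: s^3 - s^2 - 4s + 4 = (s + 2)(s^2 - 3s + 2).
Factor the quadratic: s = 2 or s = 1.

s = -2 or s = 1 or s = 2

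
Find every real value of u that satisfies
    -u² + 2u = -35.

Bring every term to one side: -u² + 2u + 35 = 0.
Factor: -1(u - 7)(u + 5) = 0.
So u = 7 or u = -5.

u = -5 or u = 7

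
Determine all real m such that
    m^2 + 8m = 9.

Bring every term to one side: m^2 + 8m - 9 = 0.
Factor: (m + 9)(m - 1) = 0.
So m = -9 or m = 1.

m = -9 or m = 1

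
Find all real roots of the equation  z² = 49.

Bring every term to one side: z² - 49 = 0.
Factor: (z - 7)(z + 7) = 0.
So z = 7 or z = -7.

z = -7 or z = 7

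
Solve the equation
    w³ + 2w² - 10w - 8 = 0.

Possible rational roots are divisors of -8. Testing w = -4 gives 0, so (w + 4) is a factor.
Divide: w³ + 2w² - 10w - 8 = (w + 4)(w² - 2w - 2).
Apply the quadratic formula to w² - 2w - 2 = 0: w = (2 ± √12)/2, i.e. w ≈ 2.7321 or w ≈ -0.7321.

w = -4 or w = -0.7321 or w = 2.7321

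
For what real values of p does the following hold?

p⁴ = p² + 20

Let u = p². The equation becomes u² - u - 20 = 0.
Factor: (u - 5)(u + 4) = 0, so u = 5 or u = -4.
p² = 5 gives p = ±√(5) ≈ ±2.2361.
p² = -4 < 0 has no real solution.

p = -2.2361 or p = 2.2361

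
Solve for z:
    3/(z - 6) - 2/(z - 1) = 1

z = -0.3589 or z = 8.3589

Multiply both sides by (z - 6)(z - 1):
3(z - 1) - 2(z - 6) = (z - 6)(z - 1).
Expand and collect terms: z² - 8z - 3 = 0.
By the quadratic formula, z = (8 ± √76) / 2, so z ≈ 8.3589 or z ≈ -0.3589.
Neither value makes a denominator zero (z ≠ 6, z ≠ 1), so both are valid.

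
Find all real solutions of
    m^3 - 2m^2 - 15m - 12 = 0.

m = -2.2749 or m = -1 or m = 5.2749

Possible rational roots are divisors of -12. Testing m = -1 gives 0, so (m + 1) is a factor.
Divide: m^3 - 2m^2 - 15m - 12 = (m + 1)(m^2 - 3m - 12).
Apply the quadratic formula to m^2 - 3m - 12 = 0: m = (3 +/- sqrt(57))/2, i.e. m ~= 5.2749 or m ~= -2.2749.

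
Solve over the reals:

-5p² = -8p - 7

Rearrange to standard form: -5p² + 8p + 7 = 0.
Discriminant: (8)² − 4·(-5)·7 = 204.
Quadratic formula: p = (-8 ± √204) / (-10).
So p = 4/5 - √(51)/5 ≈ -0.6283 or p = 4/5 + √(51)/5 ≈ 2.2283.

p = -0.6283 or p = 2.2283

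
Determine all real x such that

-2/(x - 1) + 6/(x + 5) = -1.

x = -10.0828 or x = 2.0828

Multiply both sides by (x - 1)(x + 5):
-2(x + 5) + 6(x - 1) = -(x - 1)(x + 5).
Expand and collect terms: -x^2 - 8x + 21 = 0.
By the quadratic formula, x = (8 +/- sqrt(148)) / -2, so x ~= -10.0828 or x ~= 2.0828.
Neither value makes a denominator zero (x != 1, x != -5), so both are valid.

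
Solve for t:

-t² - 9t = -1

t = -9.1098 or t = 0.1098

Rearrange to standard form: -t² - 9t + 1 = 0.
Discriminant: (-9)² − 4·(-1)·1 = 85.
Quadratic formula: t = (9 ± √85) / (-2).
So t = -√(85)/2 - 9/2 ≈ -9.1098 or t = -9/2 + √(85)/2 ≈ 0.1098.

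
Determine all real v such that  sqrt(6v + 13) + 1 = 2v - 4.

Isolate the radical: sqrt(6v + 13) = 2v - 5.
Square both sides: 6v + 13 = (2v - 5)^2.
Expand and rearrange: 4v^2 - 26v + 12 = 0.
Solving gives v = 6 or v = 0.5.
Check each candidate in the original equation:
  v = 6: sqrt(49) = 7, while 2v - 5 = 7 — valid.
  v = 0.5: sqrt(16) = 4, while 2v - 5 = -4 — extraneous.

v = 6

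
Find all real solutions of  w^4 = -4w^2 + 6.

w = -1.0781 or w = 1.0781

Let u = w^2. The equation becomes u^2 + 4u - 6 = 0.
By the quadratic formula, u = -2 + sqrt(10) or u = -sqrt(10) - 2.
w^2 = -2 + sqrt(10) gives w = +/-sqrt(-2 + sqrt(10)) ~= +/-1.0781.
w^2 = -sqrt(10) - 2 < 0 has no real solution.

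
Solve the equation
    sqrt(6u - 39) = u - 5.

Square both sides: 6u - 39 = (u - 5)^2.
Expand and rearrange: u^2 - 16u + 64 = 0.
This gives the repeated root u = 8.
Check in the original equation:
  u = 8: sqrt(9) = 3, while u - 5 = 3 — valid.

u = 8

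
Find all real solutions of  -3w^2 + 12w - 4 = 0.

Discriminant: (12)^2 - 4*(-3)*(-4) = 96.
Quadratic formula: w = (-12 +/- sqrt(96)) / (-6).
So w = 2 - 2*sqrt(6)/3 ~= 0.367 or w = 2*sqrt(6)/3 + 2 ~= 3.633.

w = 0.367 or w = 3.633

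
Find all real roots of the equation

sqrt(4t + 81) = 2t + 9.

t = 0

Square both sides: 4t + 81 = (2t + 9)^2.
Expand and rearrange: 4t^2 + 32t = 0.
Solving gives t = 0 or t = -8.
Check each candidate in the original equation:
  t = 0: sqrt(81) = 9, while 2t + 9 = 9 — valid.
  t = -8: sqrt(49) = 7, while 2t + 9 = -7 — extraneous.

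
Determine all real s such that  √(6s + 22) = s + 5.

s = -3 or s = -1

Square both sides: 6s + 22 = (s + 5)².
Expand and rearrange: s² + 4s + 3 = 0.
Solving gives s = -1 or s = -3.
Check each candidate in the original equation:
  s = -1: √(16) = 4, while s + 5 = 4 — valid.
  s = -3: √(4) = 2, while s + 5 = 2 — valid.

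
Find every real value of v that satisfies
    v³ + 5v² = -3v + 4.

Rearrange: v³ + 5v² + 3v - 4 = 0.
Possible rational roots are divisors of -4. Testing v = -4 gives 0, so (v + 4) is a factor.
Divide: v³ + 5v² + 3v - 4 = (v + 4)(v² + v - 1).
Apply the quadratic formula to v² + v - 1 = 0: v = (-1 ± √5)/2, i.e. v ≈ 0.618 or v ≈ -1.618.

v = -4 or v = -1.618 or v = 0.618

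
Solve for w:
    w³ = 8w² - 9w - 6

w = -0.4641 or w = 2 or w = 6.4641

Rearrange: w³ - 8w² + 9w + 6 = 0.
Possible rational roots are divisors of 6. Testing w = 2 gives 0, so (w - 2) is a factor.
Divide: w³ - 8w² + 9w + 6 = (w - 2)(w² - 6w - 3).
Apply the quadratic formula to w² - 6w - 3 = 0: w = (6 ± √48)/2, i.e. w ≈ 6.4641 or w ≈ -0.4641.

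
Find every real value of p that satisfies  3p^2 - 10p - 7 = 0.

p = -0.5941 or p = 3.9274

Discriminant: (-10)^2 - 4*3*(-7) = 184.
Quadratic formula: p = (10 +/- sqrt(184)) / 6.
So p = 5/3 + sqrt(46)/3 ~= 3.9274 or p = 5/3 - sqrt(46)/3 ~= -0.5941.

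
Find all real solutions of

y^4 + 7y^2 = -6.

Let u = y^2. The equation becomes u^2 + 7u + 6 = 0.
Factor: (u + 6)(u + 1) = 0, so u = -6 or u = -1.
y^2 = -6 < 0 has no real solution.
y^2 = -1 < 0 has no real solution.

No real solutions.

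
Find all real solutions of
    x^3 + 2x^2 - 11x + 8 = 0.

Possible rational roots are divisors of 8. Testing x = 1 gives 0, so (x - 1) is a factor.
Divide: x^3 + 2x^2 - 11x + 8 = (x - 1)(x^2 + 3x - 8).
Apply the quadratic formula to x^2 + 3x - 8 = 0: x = (-3 +/- sqrt(41))/2, i.e. x ~= 1.7016 or x ~= -4.7016.

x = -4.7016 or x = 1 or x = 1.7016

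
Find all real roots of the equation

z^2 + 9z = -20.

Bring every term to one side: z^2 + 9z + 20 = 0.
Factor: (z + 4)(z + 5) = 0.
So z = -4 or z = -5.

z = -5 or z = -4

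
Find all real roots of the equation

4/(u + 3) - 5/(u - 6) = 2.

Multiply both sides by (u + 3)(u - 6):
4(u - 6) - 5(u + 3) = 2(u + 3)(u - 6).
Expand and collect terms: 2u^2 - 5u + 3 = 0.
Factor or apply the quadratic formula: u = 1.5 or u = 1.
Neither value makes a denominator zero (u != -3, u != 6), so both are valid.

u = 1 or u = 1.5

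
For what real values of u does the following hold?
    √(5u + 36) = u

Square both sides: 5u + 36 = (u)².
Expand and rearrange: u² - 5u - 36 = 0.
Solving gives u = 9 or u = -4.
Check each candidate in the original equation:
  u = 9: √(81) = 9, while u = 9 — valid.
  u = -4: √(16) = 4, while u = -4 — extraneous.

u = 9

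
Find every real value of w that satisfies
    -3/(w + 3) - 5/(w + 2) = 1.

w = -10.4051 or w = -2.5949

Multiply both sides by (w + 3)(w + 2):
-3(w + 2) - 5(w + 3) = (w + 3)(w + 2).
Expand and collect terms: w² + 13w + 27 = 0.
By the quadratic formula, w = (-13 ± √61) / 2, so w ≈ -2.5949 or w ≈ -10.4051.
Neither value makes a denominator zero (w ≠ -3, w ≠ -2), so both are valid.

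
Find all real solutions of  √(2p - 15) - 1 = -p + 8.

p = 8

Isolate the radical: √(2p - 15) = -p + 9.
Square both sides: 2p - 15 = (-p + 9)².
Expand and rearrange: p² - 20p + 96 = 0.
Solving gives p = 12 or p = 8.
Check each candidate in the original equation:
  p = 12: √(9) = 3, while -p + 9 = -3 — extraneous.
  p = 8: √(1) = 1, while -p + 9 = 1 — valid.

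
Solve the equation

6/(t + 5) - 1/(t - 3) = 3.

Multiply both sides by (t + 5)(t - 3):
6(t - 3) - (t + 5) = 3(t + 5)(t - 3).
Expand and collect terms: 3t² + t - 22 = 0.
By the quadratic formula, t = (-1 ± √265) / 6, so t ≈ 2.5465 or t ≈ -2.8798.
Neither value makes a denominator zero (t ≠ -5, t ≠ 3), so both are valid.

t = -2.8798 or t = 2.5465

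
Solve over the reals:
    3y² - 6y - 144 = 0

Factor: 3(y + 6)(y - 8) = 0.
So y = -6 or y = 8.

y = -6 or y = 8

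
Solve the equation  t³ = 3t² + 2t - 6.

t = -1.4142 or t = 1.4142 or t = 3

Rearrange: t³ - 3t² - 2t + 6 = 0.
Possible rational roots are divisors of 6. Testing t = 3 gives 0, so (t - 3) is a factor.
Divide: t³ - 3t² - 2t + 6 = (t - 3)(t² - 2).
Apply the quadratic formula to t² - 2 = 0: t = (0 ± √8)/2, i.e. t ≈ 1.4142 or t ≈ -1.4142.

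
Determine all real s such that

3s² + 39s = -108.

Bring every term to one side: 3s² + 39s + 108 = 0.
Factor: 3(s + 9)(s + 4) = 0.
So s = -9 or s = -4.

s = -9 or s = -4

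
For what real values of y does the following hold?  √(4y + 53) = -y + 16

y = 7

Square both sides: 4y + 53 = (-y + 16)².
Expand and rearrange: y² - 36y + 203 = 0.
Solving gives y = 29 or y = 7.
Check each candidate in the original equation:
  y = 29: √(169) = 13, while -y + 16 = -13 — extraneous.
  y = 7: √(81) = 9, while -y + 16 = 9 — valid.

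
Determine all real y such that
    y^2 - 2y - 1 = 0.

Discriminant: (-2)^2 - 4*1*(-1) = 8.
Quadratic formula: y = (2 +/- sqrt(8)) / 2.
So y = 1 + sqrt(2) ~= 2.4142 or y = 1 - sqrt(2) ~= -0.4142.

y = -0.4142 or y = 2.4142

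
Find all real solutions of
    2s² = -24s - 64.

s = -8 or s = -4

Bring every term to one side: 2s² + 24s + 64 = 0.
Factor: 2(s + 4)(s + 8) = 0.
So s = -4 or s = -8.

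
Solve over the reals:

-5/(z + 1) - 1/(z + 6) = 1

z = -8.7913 or z = -4.2087

Multiply both sides by (z + 1)(z + 6):
-5(z + 6) - (z + 1) = (z + 1)(z + 6).
Expand and collect terms: z² + 13z + 37 = 0.
By the quadratic formula, z = (-13 ± √21) / 2, so z ≈ -4.2087 or z ≈ -8.7913.
Neither value makes a denominator zero (z ≠ -1, z ≠ -6), so both are valid.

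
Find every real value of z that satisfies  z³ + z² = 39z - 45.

Rearrange: z³ + z² - 39z + 45 = 0.
Possible rational roots are divisors of 45. Testing z = 5 gives 0, so (z - 5) is a factor.
Divide: z³ + z² - 39z + 45 = (z - 5)(z² + 6z - 9).
Apply the quadratic formula to z² + 6z - 9 = 0: z = (-6 ± √72)/2, i.e. z ≈ 1.2426 or z ≈ -7.2426.

z = -7.2426 or z = 1.2426 or z = 5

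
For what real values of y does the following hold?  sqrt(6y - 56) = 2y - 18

Square both sides: 6y - 56 = (2y - 18)^2.
Expand and rearrange: 4y^2 - 78y + 380 = 0.
Solving gives y = 10 or y = 9.5.
Check each candidate in the original equation:
  y = 10: sqrt(4) = 2, while 2y - 18 = 2 — valid.
  y = 9.5: sqrt(1) = 1, while 2y - 18 = 1 — valid.

y = 9.5 or y = 10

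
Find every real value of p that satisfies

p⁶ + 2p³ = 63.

p = -2.0801 or p = 1.9129

Let u = p³. The equation becomes u² + 2u - 63 = 0.
Factor: (u + 9)(u - 7) = 0, so u = -9 or u = 7.
p³ = -9 gives p = -∛(9) ≈ -2.0801.
p³ = 7 gives p = ∛(7) ≈ 1.9129.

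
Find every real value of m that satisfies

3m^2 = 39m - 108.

m = 4 or m = 9

Bring every term to one side: 3m^2 - 39m + 108 = 0.
Factor: 3(m - 9)(m - 4) = 0.
So m = 9 or m = 4.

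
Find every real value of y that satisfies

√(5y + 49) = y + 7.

y = 0

Square both sides: 5y + 49 = (y + 7)².
Expand and rearrange: y² + 9y = 0.
Solving gives y = 0 or y = -9.
Check each candidate in the original equation:
  y = 0: √(49) = 7, while y + 7 = 7 — valid.
  y = -9: √(4) = 2, while y + 7 = -2 — extraneous.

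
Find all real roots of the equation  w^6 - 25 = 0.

Let u = w^3. The equation becomes u^2 - 25 = 0.
Factor: (u + 5)(u - 5) = 0, so u = -5 or u = 5.
w^3 = -5 gives w = -(5)^(1/3) ~= -1.71.
w^3 = 5 gives w = (5)^(1/3) ~= 1.71.

w = -1.71 or w = 1.71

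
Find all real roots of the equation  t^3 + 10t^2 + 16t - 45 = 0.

Possible rational roots are divisors of -45. Testing t = -5 gives 0, so (t + 5) is a factor.
Divide: t^3 + 10t^2 + 16t - 45 = (t + 5)(t^2 + 5t - 9).
Apply the quadratic formula to t^2 + 5t - 9 = 0: t = (-5 +/- sqrt(61))/2, i.e. t ~= 1.4051 or t ~= -6.4051.

t = -6.4051 or t = -5 or t = 1.4051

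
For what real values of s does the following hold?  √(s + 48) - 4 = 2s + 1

s = 1

Isolate the radical: √(s + 48) = 2s + 5.
Square both sides: s + 48 = (2s + 5)².
Expand and rearrange: 4s² + 19s - 23 = 0.
Solving gives s = 1 or s = -5.75.
Check each candidate in the original equation:
  s = 1: √(49) = 7, while 2s + 5 = 7 — valid.
  s = -5.75: √(42.25) = 6.5, while 2s + 5 = -6.5 — extraneous.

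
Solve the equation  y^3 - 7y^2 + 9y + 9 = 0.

Possible rational roots are divisors of 9. Testing y = 3 gives 0, so (y - 3) is a factor.
Divide: y^3 - 7y^2 + 9y + 9 = (y - 3)(y^2 - 4y - 3).
Apply the quadratic formula to y^2 - 4y - 3 = 0: y = (4 +/- sqrt(28))/2, i.e. y ~= 4.6458 or y ~= -0.6458.

y = -0.6458 or y = 3 or y = 4.6458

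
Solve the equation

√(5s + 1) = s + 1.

Square both sides: 5s + 1 = (s + 1)².
Expand and rearrange: s² - 3s = 0.
Solving gives s = 3 or s = 0.
Check each candidate in the original equation:
  s = 3: √(16) = 4, while s + 1 = 4 — valid.
  s = 0: √(1) = 1, while s + 1 = 1 — valid.

s = 0 or s = 3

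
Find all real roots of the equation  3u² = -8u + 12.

u = -3.737 or u = 1.0704

Rearrange to standard form: 3u² + 8u - 12 = 0.
Discriminant: (8)² − 4·3·(-12) = 208.
Quadratic formula: u = (-8 ± √208) / 6.
So u = -4/3 + 2·√(13)/3 ≈ 1.0704 or u = -2·√(13)/3 - 4/3 ≈ -3.737.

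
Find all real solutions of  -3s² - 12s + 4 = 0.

Discriminant: (-12)² − 4·(-3)·4 = 192.
Quadratic formula: s = (12 ± √192) / (-6).
So s = -4·√(3)/3 - 2 ≈ -4.3094 or s = -2 + 4·√(3)/3 ≈ 0.3094.

s = -4.3094 or s = 0.3094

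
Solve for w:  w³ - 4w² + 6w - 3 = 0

Possible rational roots are divisors of -3. Testing w = 1 gives 0, so (w - 1) is a factor.
Divide: w³ - 4w² + 6w - 3 = (w - 1)(w² - 3w + 3).
The quadratic w² - 3w + 3 has discriminant -3 < 0, so no further real roots.

w = 1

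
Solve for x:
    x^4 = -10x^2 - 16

Let u = x^2. The equation becomes u^2 + 10u + 16 = 0.
Factor: (u + 2)(u + 8) = 0, so u = -2 or u = -8.
x^2 = -2 < 0 has no real solution.
x^2 = -8 < 0 has no real solution.

No real solutions.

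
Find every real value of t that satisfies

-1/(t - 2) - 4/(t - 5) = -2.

Multiply both sides by (t - 2)(t - 5):
-(t - 5) - 4(t - 2) = -2(t - 2)(t - 5).
Expand and collect terms: -2t² + 19t - 33 = 0.
By the quadratic formula, t = (-19 ± √97) / -4, so t ≈ 2.2878 or t ≈ 7.2122.
Neither value makes a denominator zero (t ≠ 2, t ≠ 5), so both are valid.

t = 2.2878 or t = 7.2122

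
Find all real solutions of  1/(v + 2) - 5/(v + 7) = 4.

Multiply both sides by (v + 2)(v + 7):
(v + 7) - 5(v + 2) = 4(v + 2)(v + 7).
Expand and collect terms: 4v² + 40v + 59 = 0.
By the quadratic formula, v = (-40 ± √656) / 8, so v ≈ -1.7984 or v ≈ -8.2016.
Neither value makes a denominator zero (v ≠ -2, v ≠ -7), so both are valid.

v = -8.2016 or v = -1.7984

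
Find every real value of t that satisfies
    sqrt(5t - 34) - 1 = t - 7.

Isolate the radical: sqrt(5t - 34) = t - 6.
Square both sides: 5t - 34 = (t - 6)^2.
Expand and rearrange: t^2 - 17t + 70 = 0.
Solving gives t = 10 or t = 7.
Check each candidate in the original equation:
  t = 10: sqrt(16) = 4, while t - 6 = 4 — valid.
  t = 7: sqrt(1) = 1, while t - 6 = 1 — valid.

t = 7 or t = 10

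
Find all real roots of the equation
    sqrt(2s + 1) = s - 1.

Square both sides: 2s + 1 = (s - 1)^2.
Expand and rearrange: s^2 - 4s = 0.
Solving gives s = 4 or s = 0.
Check each candidate in the original equation:
  s = 4: sqrt(9) = 3, while s - 1 = 3 — valid.
  s = 0: sqrt(1) = 1, while s - 1 = -1 — extraneous.

s = 4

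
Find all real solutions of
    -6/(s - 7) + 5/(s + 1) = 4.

s = 0.6354 or s = 5.1146

Multiply both sides by (s - 7)(s + 1):
-6(s + 1) + 5(s - 7) = 4(s - 7)(s + 1).
Expand and collect terms: 4s² - 23s + 13 = 0.
By the quadratic formula, s = (23 ± √321) / 8, so s ≈ 5.1146 or s ≈ 0.6354.
Neither value makes a denominator zero (s ≠ 7, s ≠ -1), so both are valid.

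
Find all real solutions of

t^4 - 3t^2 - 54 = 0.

Let u = t^2. The equation becomes u^2 - 3u - 54 = 0.
Factor: (u - 9)(u + 6) = 0, so u = 9 or u = -6.
t^2 = 9 gives t = +/-3.
t^2 = -6 < 0 has no real solution.

t = -3 or t = 3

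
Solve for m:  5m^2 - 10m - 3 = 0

Discriminant: (-10)^2 - 4*5*(-3) = 160.
Quadratic formula: m = (10 +/- sqrt(160)) / 10.
So m = 1 + 2*sqrt(10)/5 ~= 2.2649 or m = 1 - 2*sqrt(10)/5 ~= -0.2649.

m = -0.2649 or m = 2.2649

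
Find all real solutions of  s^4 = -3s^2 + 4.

Let u = s^2. The equation becomes u^2 + 3u - 4 = 0.
Factor: (u + 4)(u - 1) = 0, so u = -4 or u = 1.
s^2 = -4 < 0 has no real solution.
s^2 = 1 gives s = +/-1.

s = -1 or s = 1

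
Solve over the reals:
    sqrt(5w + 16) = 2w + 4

Square both sides: 5w + 16 = (2w + 4)^2.
Expand and rearrange: 4w^2 + 11w = 0.
Solving gives w = 0 or w = -2.75.
Check each candidate in the original equation:
  w = 0: sqrt(16) = 4, while 2w + 4 = 4 — valid.
  w = -2.75: sqrt(2.25) = 1.5, while 2w + 4 = -1.5 — extraneous.

w = 0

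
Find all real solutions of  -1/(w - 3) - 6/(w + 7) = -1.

w = -2 or w = 5

Multiply both sides by (w - 3)(w + 7):
-(w + 7) - 6(w - 3) = -(w - 3)(w + 7).
Expand and collect terms: -w² + 3w + 10 = 0.
Factor or apply the quadratic formula: w = -2 or w = 5.
Neither value makes a denominator zero (w ≠ 3, w ≠ -7), so both are valid.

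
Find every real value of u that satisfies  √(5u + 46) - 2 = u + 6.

u = -2

Isolate the radical: √(5u + 46) = u + 8.
Square both sides: 5u + 46 = (u + 8)².
Expand and rearrange: u² + 11u + 18 = 0.
Solving gives u = -2 or u = -9.
Check each candidate in the original equation:
  u = -2: √(36) = 6, while u + 8 = 6 — valid.
  u = -9: √(1) = 1, while u + 8 = -1 — extraneous.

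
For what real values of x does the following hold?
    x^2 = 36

Bring every term to one side: x^2 - 36 = 0.
Factor: (x - 6)(x + 6) = 0.
So x = 6 or x = -6.

x = -6 or x = 6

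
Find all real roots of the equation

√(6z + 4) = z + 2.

Square both sides: 6z + 4 = (z + 2)².
Expand and rearrange: z² - 2z = 0.
Solving gives z = 2 or z = 0.
Check each candidate in the original equation:
  z = 2: √(16) = 4, while z + 2 = 4 — valid.
  z = 0: √(4) = 2, while z + 2 = 2 — valid.

z = 0 or z = 2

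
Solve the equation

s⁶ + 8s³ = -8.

Let u = s³. The equation becomes u² + 8u + 8 = 0.
By the quadratic formula, u = -4 + 2·√(2) or u = -4 - 2·√(2).
s³ = -4 + 2·√(2) gives s = -∛(4 - 2·√(2)) ≈ -1.0542.
s³ = -4 - 2·√(2) gives s = -∛(2·√(2) + 4) ≈ -1.8972.

s = -1.8972 or s = -1.0542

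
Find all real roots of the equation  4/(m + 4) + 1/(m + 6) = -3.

m = -6.6667 or m = -5

Multiply both sides by (m + 4)(m + 6):
4(m + 6) + (m + 4) = -3(m + 4)(m + 6).
Expand and collect terms: -3m^2 - 35m - 100 = 0.
Factor or apply the quadratic formula: m = -6.6667 or m = -5.
Neither value makes a denominator zero (m != -4, m != -6), so both are valid.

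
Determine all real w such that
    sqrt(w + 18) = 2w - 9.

Square both sides: w + 18 = (2w - 9)^2.
Expand and rearrange: 4w^2 - 37w + 63 = 0.
Solving gives w = 7 or w = 2.25.
Check each candidate in the original equation:
  w = 7: sqrt(25) = 5, while 2w - 9 = 5 — valid.
  w = 2.25: sqrt(20.25) = 4.5, while 2w - 9 = -4.5 — extraneous.

w = 7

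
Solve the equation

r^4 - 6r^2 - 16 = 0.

r = -2.8284 or r = 2.8284

Let u = r^2. The equation becomes u^2 - 6u - 16 = 0.
Factor: (u + 2)(u - 8) = 0, so u = -2 or u = 8.
r^2 = -2 < 0 has no real solution.
r^2 = 8 gives r = +/-2*sqrt(2) ~= +/-2.8284.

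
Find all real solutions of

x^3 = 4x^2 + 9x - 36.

Rearrange: x^3 - 4x^2 - 9x + 36 = 0.
Possible rational roots are divisors of 36. Testing x = 4 gives 0, so (x - 4) is a factor.
Divide: x^3 - 4x^2 - 9x + 36 = (x - 4)(x^2 - 9).
Factor the quadratic: x = 3 or x = -3.

x = -3 or x = 3 or x = 4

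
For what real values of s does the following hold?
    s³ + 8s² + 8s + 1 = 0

s = -6.8541 or s = -1 or s = -0.1459

Possible rational roots are divisors of 1. Testing s = -1 gives 0, so (s + 1) is a factor.
Divide: s³ + 8s² + 8s + 1 = (s + 1)(s² + 7s + 1).
Apply the quadratic formula to s² + 7s + 1 = 0: s = (-7 ± √45)/2, i.e. s ≈ -0.1459 or s ≈ -6.8541.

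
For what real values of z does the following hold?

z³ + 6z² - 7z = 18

Rearrange: z³ + 6z² - 7z - 18 = 0.
Possible rational roots are divisors of -18. Testing z = 2 gives 0, so (z - 2) is a factor.
Divide: z³ + 6z² - 7z - 18 = (z - 2)(z² + 8z + 9).
Apply the quadratic formula to z² + 8z + 9 = 0: z = (-8 ± √28)/2, i.e. z ≈ -1.3542 or z ≈ -6.6458.

z = -6.6458 or z = -1.3542 or z = 2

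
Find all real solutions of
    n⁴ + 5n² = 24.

n = -1.7321 or n = 1.7321

Let u = n². The equation becomes u² + 5u - 24 = 0.
Factor: (u + 8)(u - 3) = 0, so u = -8 or u = 3.
n² = -8 < 0 has no real solution.
n² = 3 gives n = ±√(3) ≈ ±1.7321.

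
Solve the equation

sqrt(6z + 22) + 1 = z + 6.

z = -3 or z = -1

Isolate the radical: sqrt(6z + 22) = z + 5.
Square both sides: 6z + 22 = (z + 5)^2.
Expand and rearrange: z^2 + 4z + 3 = 0.
Solving gives z = -1 or z = -3.
Check each candidate in the original equation:
  z = -1: sqrt(16) = 4, while z + 5 = 4 — valid.
  z = -3: sqrt(4) = 2, while z + 5 = 2 — valid.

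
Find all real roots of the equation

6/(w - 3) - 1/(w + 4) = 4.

Multiply both sides by (w - 3)(w + 4):
6(w + 4) - (w - 3) = 4(w - 3)(w + 4).
Expand and collect terms: 4w^2 - w - 75 = 0.
By the quadratic formula, w = (1 +/- sqrt(1201)) / 8, so w ~= 4.4569 or w ~= -4.2069.
Neither value makes a denominator zero (w != 3, w != -4), so both are valid.

w = -4.2069 or w = 4.4569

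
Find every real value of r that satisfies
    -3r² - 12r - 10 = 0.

Discriminant: (-12)² − 4·(-3)·(-10) = 24.
Quadratic formula: r = (12 ± √24) / (-6).
So r = -2 - √(6)/3 ≈ -2.8165 or r = -2 + √(6)/3 ≈ -1.1835.

r = -2.8165 or r = -1.1835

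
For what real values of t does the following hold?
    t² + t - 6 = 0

t = -3 or t = 2

Factor: (t + 3)(t - 2) = 0.
So t = -3 or t = 2.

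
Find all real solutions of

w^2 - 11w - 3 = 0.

w = -0.2663 or w = 11.2663

Discriminant: (-11)^2 - 4*1*(-3) = 133.
Quadratic formula: w = (11 +/- sqrt(133)) / 2.
So w = 11/2 + sqrt(133)/2 ~= 11.2663 or w = 11/2 - sqrt(133)/2 ~= -0.2663.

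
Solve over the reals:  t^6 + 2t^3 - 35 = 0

Let u = t^3. The equation becomes u^2 + 2u - 35 = 0.
Factor: (u - 5)(u + 7) = 0, so u = 5 or u = -7.
t^3 = 5 gives t = (5)^(1/3) ~= 1.71.
t^3 = -7 gives t = -(7)^(1/3) ~= -1.9129.

t = -1.9129 or t = 1.71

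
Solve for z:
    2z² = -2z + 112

Bring every term to one side: 2z² + 2z - 112 = 0.
Factor: 2(z - 7)(z + 8) = 0.
So z = 7 or z = -8.

z = -8 or z = 7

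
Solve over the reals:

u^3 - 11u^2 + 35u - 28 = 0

Possible rational roots are divisors of -28. Testing u = 4 gives 0, so (u - 4) is a factor.
Divide: u^3 - 11u^2 + 35u - 28 = (u - 4)(u^2 - 7u + 7).
Apply the quadratic formula to u^2 - 7u + 7 = 0: u = (7 +/- sqrt(21))/2, i.e. u ~= 5.7913 or u ~= 1.2087.

u = 1.2087 or u = 4 or u = 5.7913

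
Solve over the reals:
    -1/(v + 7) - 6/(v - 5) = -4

v = -6.7782 or v = 6.5282

Multiply both sides by (v + 7)(v - 5):
-(v - 5) - 6(v + 7) = -4(v + 7)(v - 5).
Expand and collect terms: -4v² - v + 177 = 0.
By the quadratic formula, v = (1 ± √2833) / -8, so v ≈ -6.7782 or v ≈ 6.5282.
Neither value makes a denominator zero (v ≠ -7, v ≠ 5), so both are valid.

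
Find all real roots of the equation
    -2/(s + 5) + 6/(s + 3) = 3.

s = -5.3609 or s = -1.3057

Multiply both sides by (s + 5)(s + 3):
-2(s + 3) + 6(s + 5) = 3(s + 5)(s + 3).
Expand and collect terms: 3s² + 20s + 21 = 0.
By the quadratic formula, s = (-20 ± √148) / 6, so s ≈ -1.3057 or s ≈ -5.3609.
Neither value makes a denominator zero (s ≠ -5, s ≠ -3), so both are valid.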